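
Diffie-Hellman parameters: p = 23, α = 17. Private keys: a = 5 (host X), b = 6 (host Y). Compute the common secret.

Host X sends A = α^a mod p = 17^5 mod 23.
17^1 ≡ 17 (mod 23)
17^2 = (17^1)^2 ≡ 17^2 = 289 ≡ 13 (mod 23)
17^4 = (17^2)^2 ≡ 13^2 = 169 ≡ 8 (mod 23)
17^5 = 17^4 · 17^1 ≡ 8 · 17 ≡ 21 (mod 23).
So A = 21. Host Y then computes K = A^b mod p = 21^6 mod 23.
21^1 ≡ 21 (mod 23)
21^2 = (21^1)^2 ≡ 21^2 = 441 ≡ 4 (mod 23)
21^4 = (21^2)^2 ≡ 4^2 = 16 ≡ 16 (mod 23)
21^6 = 21^4 · 21^2 ≡ 16 · 4 ≡ 18 (mod 23).

18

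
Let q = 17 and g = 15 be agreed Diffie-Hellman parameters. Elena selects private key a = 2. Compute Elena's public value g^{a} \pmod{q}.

4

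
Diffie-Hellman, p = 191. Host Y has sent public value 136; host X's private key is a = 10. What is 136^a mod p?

Shared key K = 136^10 mod 191.
136^1 ≡ 136 (mod 191)
136^2 = (136^1)^2 ≡ 136^2 = 18496 ≡ 160 (mod 191)
136^4 = (136^2)^2 ≡ 160^2 = 25600 ≡ 6 (mod 191)
136^8 = (136^4)^2 ≡ 6^2 = 36 ≡ 36 (mod 191)
136^10 = 136^8 · 136^2 ≡ 36 · 160 ≡ 30 (mod 191).

30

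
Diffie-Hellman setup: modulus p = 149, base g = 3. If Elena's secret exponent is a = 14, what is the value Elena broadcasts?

69

Public value = 3^14 (mod 149).
3^1 ≡ 3 (mod 149)
3^2 = (3^1)^2 ≡ 3^2 = 9 ≡ 9 (mod 149)
3^4 = (3^2)^2 ≡ 9^2 = 81 ≡ 81 (mod 149)
3^8 = (3^4)^2 ≡ 81^2 = 6561 ≡ 5 (mod 149)
3^14 = 3^8 · 3^4 · 3^2 ≡ 5 · 81 · 9 ≡ 69 (mod 149).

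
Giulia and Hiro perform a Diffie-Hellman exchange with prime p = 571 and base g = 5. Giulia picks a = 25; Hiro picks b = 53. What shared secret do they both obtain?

Hiro sends B = g^b mod p = 5^53 mod 571.
5^1 ≡ 5 (mod 571)
5^2 = (5^1)^2 ≡ 5^2 = 25 ≡ 25 (mod 571)
5^4 = (5^2)^2 ≡ 25^2 = 625 ≡ 54 (mod 571)
5^8 = (5^4)^2 ≡ 54^2 = 2916 ≡ 61 (mod 571)
5^16 = (5^8)^2 ≡ 61^2 = 3721 ≡ 295 (mod 571)
5^32 = (5^16)^2 ≡ 295^2 = 87025 ≡ 233 (mod 571)
5^53 = 5^32 · 5^16 · 5^4 · 5^1 ≡ 233 · 295 · 54 · 5 ≡ 379 (mod 571).
So B = 379. Giulia then computes K = B^a mod p = 379^25 mod 571.
379^1 ≡ 379 (mod 571)
379^2 = (379^1)^2 ≡ 379^2 = 143641 ≡ 320 (mod 571)
379^4 = (379^2)^2 ≡ 320^2 = 102400 ≡ 191 (mod 571)
379^8 = (379^4)^2 ≡ 191^2 = 36481 ≡ 508 (mod 571)
379^16 = (379^8)^2 ≡ 508^2 = 258064 ≡ 543 (mod 571)
379^25 = 379^16 · 379^8 · 379^1 ≡ 543 · 508 · 379 ≡ 486 (mod 571).

486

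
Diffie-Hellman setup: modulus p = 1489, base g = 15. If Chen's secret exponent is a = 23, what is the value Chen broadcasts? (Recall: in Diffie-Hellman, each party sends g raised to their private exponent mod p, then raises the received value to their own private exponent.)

Public value = 15^23 mod 1489.
15^1 ≡ 15 (mod 1489)
15^2 = (15^1)^2 ≡ 15^2 = 225 ≡ 225 (mod 1489)
15^4 = (15^2)^2 ≡ 225^2 = 50625 ≡ 1488 (mod 1489)
15^8 = (15^4)^2 ≡ 1488^2 = 2214144 ≡ 1 (mod 1489)
15^16 = (15^8)^2 ≡ 1^2 = 1 ≡ 1 (mod 1489)
15^23 = 15^16 · 15^4 · 15^2 · 15^1 ≡ 1 · 1488 · 225 · 15 ≡ 1092 (mod 1489).

1092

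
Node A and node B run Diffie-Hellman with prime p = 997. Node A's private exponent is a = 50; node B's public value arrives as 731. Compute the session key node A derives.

772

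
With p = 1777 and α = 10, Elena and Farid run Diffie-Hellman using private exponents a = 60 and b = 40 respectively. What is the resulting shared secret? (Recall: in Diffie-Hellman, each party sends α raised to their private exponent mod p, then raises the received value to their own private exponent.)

59

Elena sends A = α^a mod p = 10^60 mod 1777.
10^1 ≡ 10 (mod 1777)
10^2 = (10^1)^2 ≡ 10^2 = 100 ≡ 100 (mod 1777)
10^4 = (10^2)^2 ≡ 100^2 = 10000 ≡ 1115 (mod 1777)
10^8 = (10^4)^2 ≡ 1115^2 = 1243225 ≡ 1102 (mod 1777)
10^16 = (10^8)^2 ≡ 1102^2 = 1214404 ≡ 713 (mod 1777)
10^32 = (10^16)^2 ≡ 713^2 = 508369 ≡ 147 (mod 1777)
10^60 = 10^32 · 10^16 · 10^8 · 10^4 ≡ 147 · 713 · 1102 · 1115 ≡ 319 (mod 1777).
So A = 319. Farid then computes K = A^b mod p = 319^40 mod 1777.
319^1 ≡ 319 (mod 1777)
319^2 = (319^1)^2 ≡ 319^2 = 101761 ≡ 472 (mod 1777)
319^4 = (319^2)^2 ≡ 472^2 = 222784 ≡ 659 (mod 1777)
319^8 = (319^4)^2 ≡ 659^2 = 434281 ≡ 693 (mod 1777)
319^16 = (319^8)^2 ≡ 693^2 = 480249 ≡ 459 (mod 1777)
319^32 = (319^16)^2 ≡ 459^2 = 210681 ≡ 995 (mod 1777)
319^40 = 319^32 · 319^8 ≡ 995 · 693 ≡ 59 (mod 1777).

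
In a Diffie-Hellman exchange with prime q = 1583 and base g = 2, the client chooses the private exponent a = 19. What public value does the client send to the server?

315

Public value = 2^19 mod 1583.
2^1 ≡ 2 (mod 1583)
2^2 = (2^1)^2 ≡ 2^2 = 4 ≡ 4 (mod 1583)
2^4 = (2^2)^2 ≡ 4^2 = 16 ≡ 16 (mod 1583)
2^8 = (2^4)^2 ≡ 16^2 = 256 ≡ 256 (mod 1583)
2^16 = (2^8)^2 ≡ 256^2 = 65536 ≡ 633 (mod 1583)
2^19 = 2^16 · 2^2 · 2^1 ≡ 633 · 4 · 2 ≡ 315 (mod 1583).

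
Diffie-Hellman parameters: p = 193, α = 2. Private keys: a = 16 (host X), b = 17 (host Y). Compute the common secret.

Host X sends A = α^a mod p = 2^16 mod 193.
2^1 ≡ 2 (mod 193)
2^2 = (2^1)^2 ≡ 2^2 = 4 ≡ 4 (mod 193)
2^4 = (2^2)^2 ≡ 4^2 = 16 ≡ 16 (mod 193)
2^8 = (2^4)^2 ≡ 16^2 = 256 ≡ 63 (mod 193)
2^16 = (2^8)^2 ≡ 63^2 = 3969 ≡ 109 (mod 193)
So A = 109. Host Y then computes K = A^b mod p = 109^17 mod 193.
109^1 ≡ 109 (mod 193)
109^2 = (109^1)^2 ≡ 109^2 = 11881 ≡ 108 (mod 193)
109^4 = (109^2)^2 ≡ 108^2 = 11664 ≡ 84 (mod 193)
109^8 = (109^4)^2 ≡ 84^2 = 7056 ≡ 108 (mod 193)
109^16 = (109^8)^2 ≡ 108^2 = 11664 ≡ 84 (mod 193)
109^17 = 109^16 · 109^1 ≡ 84 · 109 ≡ 85 (mod 193).

85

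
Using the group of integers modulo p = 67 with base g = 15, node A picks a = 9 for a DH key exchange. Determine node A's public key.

14

Public value = 15^9 (mod 67).
15^1 ≡ 15 (mod 67)
15^2 = (15^1)^2 ≡ 15^2 = 225 ≡ 24 (mod 67)
15^4 = (15^2)^2 ≡ 24^2 = 576 ≡ 40 (mod 67)
15^8 = (15^4)^2 ≡ 40^2 = 1600 ≡ 59 (mod 67)
15^9 = 15^8 · 15^1 ≡ 59 · 15 ≡ 14 (mod 67).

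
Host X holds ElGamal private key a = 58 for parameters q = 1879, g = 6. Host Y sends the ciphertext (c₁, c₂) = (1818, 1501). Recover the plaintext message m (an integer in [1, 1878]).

1860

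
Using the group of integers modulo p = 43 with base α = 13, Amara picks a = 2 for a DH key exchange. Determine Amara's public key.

40

Public value = 13^2 mod 43.
13^1 ≡ 13 (mod 43)
13^2 = (13^1)^2 ≡ 13^2 = 169 ≡ 40 (mod 43)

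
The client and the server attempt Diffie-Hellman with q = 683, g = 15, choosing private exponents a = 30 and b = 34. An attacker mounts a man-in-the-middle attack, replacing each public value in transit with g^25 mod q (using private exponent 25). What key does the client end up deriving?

25

The client receives an attacker's public value M = 15^25 mod 683 instead of the honest one.
15^1 ≡ 15 (mod 683)
15^2 = (15^1)^2 ≡ 15^2 = 225 ≡ 225 (mod 683)
15^4 = (15^2)^2 ≡ 225^2 = 50625 ≡ 83 (mod 683)
15^8 = (15^4)^2 ≡ 83^2 = 6889 ≡ 59 (mod 683)
15^16 = (15^8)^2 ≡ 59^2 = 3481 ≡ 66 (mod 683)
15^25 = 15^16 · 15^8 · 15^1 ≡ 66 · 59 · 15 ≡ 355 (mod 683).
So M = 355. The client computes K = M^30 mod 683.
355^1 ≡ 355 (mod 683)
355^2 = (355^1)^2 ≡ 355^2 = 126025 ≡ 353 (mod 683)
355^4 = (355^2)^2 ≡ 353^2 = 124609 ≡ 303 (mod 683)
355^8 = (355^4)^2 ≡ 303^2 = 91809 ≡ 287 (mod 683)
355^16 = (355^8)^2 ≡ 287^2 = 82369 ≡ 409 (mod 683)
355^30 = 355^16 · 355^8 · 355^4 · 355^2 ≡ 409 · 287 · 303 · 353 ≡ 25 (mod 683).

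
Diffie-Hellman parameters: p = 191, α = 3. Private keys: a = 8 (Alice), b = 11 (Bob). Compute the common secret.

20

Bob sends B = α^b mod p = 3^11 mod 191.
3^1 ≡ 3 (mod 191)
3^2 = (3^1)^2 ≡ 3^2 = 9 ≡ 9 (mod 191)
3^4 = (3^2)^2 ≡ 9^2 = 81 ≡ 81 (mod 191)
3^8 = (3^4)^2 ≡ 81^2 = 6561 ≡ 67 (mod 191)
3^11 = 3^8 · 3^2 · 3^1 ≡ 67 · 9 · 3 ≡ 90 (mod 191).
So B = 90. Alice then computes K = B^a mod p = 90^8 mod 191.
90^1 ≡ 90 (mod 191)
90^2 = (90^1)^2 ≡ 90^2 = 8100 ≡ 78 (mod 191)
90^4 = (90^2)^2 ≡ 78^2 = 6084 ≡ 163 (mod 191)
90^8 = (90^4)^2 ≡ 163^2 = 26569 ≡ 20 (mod 191)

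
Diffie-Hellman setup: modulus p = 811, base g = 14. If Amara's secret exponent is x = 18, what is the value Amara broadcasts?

500

Public value = 14^18 mod 811.
14^1 ≡ 14 (mod 811)
14^2 = (14^1)^2 ≡ 14^2 = 196 ≡ 196 (mod 811)
14^4 = (14^2)^2 ≡ 196^2 = 38416 ≡ 299 (mod 811)
14^8 = (14^4)^2 ≡ 299^2 = 89401 ≡ 191 (mod 811)
14^16 = (14^8)^2 ≡ 191^2 = 36481 ≡ 797 (mod 811)
14^18 = 14^16 · 14^2 ≡ 797 · 196 ≡ 500 (mod 811).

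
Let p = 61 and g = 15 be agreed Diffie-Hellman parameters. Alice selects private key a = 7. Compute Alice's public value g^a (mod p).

Public value = 15^7 (mod 61).
15^1 ≡ 15 (mod 61)
15^2 = (15^1)^2 ≡ 15^2 = 225 ≡ 42 (mod 61)
15^4 = (15^2)^2 ≡ 42^2 = 1764 ≡ 56 (mod 61)
15^7 = 15^4 · 15^2 · 15^1 ≡ 56 · 42 · 15 ≡ 22 (mod 61).

22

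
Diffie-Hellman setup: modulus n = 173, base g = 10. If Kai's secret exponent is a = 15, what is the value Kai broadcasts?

Public value = 10^15 mod 173.
10^1 ≡ 10 (mod 173)
10^2 = (10^1)^2 ≡ 10^2 = 100 ≡ 100 (mod 173)
10^4 = (10^2)^2 ≡ 100^2 = 10000 ≡ 139 (mod 173)
10^8 = (10^4)^2 ≡ 139^2 = 19321 ≡ 118 (mod 173)
10^15 = 10^8 · 10^4 · 10^2 · 10^1 ≡ 118 · 139 · 100 · 10 ≡ 43 (mod 173).

43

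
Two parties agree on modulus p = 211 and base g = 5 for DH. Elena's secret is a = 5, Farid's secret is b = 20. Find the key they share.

Farid sends B = g^b mod p = 5^20 mod 211.
5^1 ≡ 5 (mod 211)
5^2 = (5^1)^2 ≡ 5^2 = 25 ≡ 25 (mod 211)
5^4 = (5^2)^2 ≡ 25^2 = 625 ≡ 203 (mod 211)
5^8 = (5^4)^2 ≡ 203^2 = 41209 ≡ 64 (mod 211)
5^16 = (5^8)^2 ≡ 64^2 = 4096 ≡ 87 (mod 211)
5^20 = 5^16 · 5^4 ≡ 87 · 203 ≡ 148 (mod 211).
So B = 148. Elena then computes K = B^a mod p = 148^5 mod 211.
148^1 ≡ 148 (mod 211)
148^2 = (148^1)^2 ≡ 148^2 = 21904 ≡ 171 (mod 211)
148^4 = (148^2)^2 ≡ 171^2 = 29241 ≡ 123 (mod 211)
148^5 = 148^4 · 148^1 ≡ 123 · 148 ≡ 58 (mod 211).

58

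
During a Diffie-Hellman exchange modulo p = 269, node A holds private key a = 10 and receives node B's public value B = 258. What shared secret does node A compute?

213

Shared key K = 258^10 mod 269.
258^1 ≡ 258 (mod 269)
258^2 = (258^1)^2 ≡ 258^2 = 66564 ≡ 121 (mod 269)
258^4 = (258^2)^2 ≡ 121^2 = 14641 ≡ 115 (mod 269)
258^8 = (258^4)^2 ≡ 115^2 = 13225 ≡ 44 (mod 269)
258^10 = 258^8 · 258^2 ≡ 44 · 121 ≡ 213 (mod 269).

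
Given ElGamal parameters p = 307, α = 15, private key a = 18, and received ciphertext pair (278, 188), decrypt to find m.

Shared mask s = c₁^a mod p = 278^18 mod 307.
278^1 ≡ 278 (mod 307)
278^2 = (278^1)^2 ≡ 278^2 = 77284 ≡ 227 (mod 307)
278^4 = (278^2)^2 ≡ 227^2 = 51529 ≡ 260 (mod 307)
278^8 = (278^4)^2 ≡ 260^2 = 67600 ≡ 60 (mod 307)
278^16 = (278^8)^2 ≡ 60^2 = 3600 ≡ 223 (mod 307)
278^18 = 278^16 · 278^2 ≡ 223 · 227 ≡ 273 (mod 307).
So s = 273; s⁻¹ ≡ 9 (mod 307).
m = c₂ · s⁻¹ mod 307 = 188 · 9 mod 307 = 157.

157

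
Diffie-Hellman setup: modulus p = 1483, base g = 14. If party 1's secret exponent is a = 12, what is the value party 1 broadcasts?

Public value = 14^12 mod 1483.
14^1 ≡ 14 (mod 1483)
14^2 = (14^1)^2 ≡ 14^2 = 196 ≡ 196 (mod 1483)
14^4 = (14^2)^2 ≡ 196^2 = 38416 ≡ 1341 (mod 1483)
14^8 = (14^4)^2 ≡ 1341^2 = 1798281 ≡ 885 (mod 1483)
14^12 = 14^8 · 14^4 ≡ 885 · 1341 ≡ 385 (mod 1483).

385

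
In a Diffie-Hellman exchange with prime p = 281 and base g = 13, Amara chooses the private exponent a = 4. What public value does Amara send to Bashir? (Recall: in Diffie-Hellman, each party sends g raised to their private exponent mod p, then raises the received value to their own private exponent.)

Public value = 13^{4} \pmod{281}.
13^1 ≡ 13 (mod 281)
13^2 = (13^1)^2 ≡ 13^2 = 169 ≡ 169 (mod 281)
13^4 = (13^2)^2 ≡ 169^2 = 28561 ≡ 180 (mod 281)

180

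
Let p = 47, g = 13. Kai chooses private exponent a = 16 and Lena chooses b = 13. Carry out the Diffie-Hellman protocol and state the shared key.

Kai sends A = g^a mod p = 13^16 mod 47.
13^1 ≡ 13 (mod 47)
13^2 = (13^1)^2 ≡ 13^2 = 169 ≡ 28 (mod 47)
13^4 = (13^2)^2 ≡ 28^2 = 784 ≡ 32 (mod 47)
13^8 = (13^4)^2 ≡ 32^2 = 1024 ≡ 37 (mod 47)
13^16 = (13^8)^2 ≡ 37^2 = 1369 ≡ 6 (mod 47)
So A = 6. Lena then computes K = A^b mod p = 6^13 mod 47.
6^1 ≡ 6 (mod 47)
6^2 = (6^1)^2 ≡ 6^2 = 36 ≡ 36 (mod 47)
6^4 = (6^2)^2 ≡ 36^2 = 1296 ≡ 27 (mod 47)
6^8 = (6^4)^2 ≡ 27^2 = 729 ≡ 24 (mod 47)
6^13 = 6^8 · 6^4 · 6^1 ≡ 24 · 27 · 6 ≡ 34 (mod 47).

34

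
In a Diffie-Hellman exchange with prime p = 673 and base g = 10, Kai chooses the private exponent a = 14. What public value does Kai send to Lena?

8

Public value = 10^14 mod 673.
10^1 ≡ 10 (mod 673)
10^2 = (10^1)^2 ≡ 10^2 = 100 ≡ 100 (mod 673)
10^4 = (10^2)^2 ≡ 100^2 = 10000 ≡ 578 (mod 673)
10^8 = (10^4)^2 ≡ 578^2 = 334084 ≡ 276 (mod 673)
10^14 = 10^8 · 10^4 · 10^2 ≡ 276 · 578 · 100 ≡ 8 (mod 673).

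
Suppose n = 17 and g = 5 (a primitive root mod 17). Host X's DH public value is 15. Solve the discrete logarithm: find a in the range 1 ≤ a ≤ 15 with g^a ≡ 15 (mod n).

14

Try successive powers of 5 modulo 17:
5^1 ≡ 5
5^2 ≡ 8
5^3 ≡ 6
5^4 ≡ 13
5^5 ≡ 14
5^6 ≡ 2
5^7 ≡ 10
5^8 ≡ 16
5^9 ≡ 12
5^10 ≡ 9
5^11 ≡ 11
5^12 ≡ 4
5^13 ≡ 3
5^14 ≡ 15
Found: a = 14.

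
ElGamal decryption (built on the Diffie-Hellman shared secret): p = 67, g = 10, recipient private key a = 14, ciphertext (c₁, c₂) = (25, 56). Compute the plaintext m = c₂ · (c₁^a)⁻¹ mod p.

Shared mask s = c₁^a mod p = 25^14 mod 67.
25^1 ≡ 25 (mod 67)
25^2 = (25^1)^2 ≡ 25^2 = 625 ≡ 22 (mod 67)
25^4 = (25^2)^2 ≡ 22^2 = 484 ≡ 15 (mod 67)
25^8 = (25^4)^2 ≡ 15^2 = 225 ≡ 24 (mod 67)
25^14 = 25^8 · 25^4 · 25^2 ≡ 24 · 15 · 22 ≡ 14 (mod 67).
So s = 14; s⁻¹ ≡ 24 (mod 67).
m = c₂ · s⁻¹ mod 67 = 56 · 24 mod 67 = 4.

4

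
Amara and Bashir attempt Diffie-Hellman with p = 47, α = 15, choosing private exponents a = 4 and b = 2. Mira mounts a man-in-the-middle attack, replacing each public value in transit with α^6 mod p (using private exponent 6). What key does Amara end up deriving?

32

Amara receives Mira's public value M = 15^6 mod 47 instead of the honest one.
15^1 ≡ 15 (mod 47)
15^2 = (15^1)^2 ≡ 15^2 = 225 ≡ 37 (mod 47)
15^4 = (15^2)^2 ≡ 37^2 = 1369 ≡ 6 (mod 47)
15^6 = 15^4 · 15^2 ≡ 6 · 37 ≡ 34 (mod 47).
So M = 34. Amara computes K = M^4 mod 47.
34^1 ≡ 34 (mod 47)
34^2 = (34^1)^2 ≡ 34^2 = 1156 ≡ 28 (mod 47)
34^4 = (34^2)^2 ≡ 28^2 = 784 ≡ 32 (mod 47)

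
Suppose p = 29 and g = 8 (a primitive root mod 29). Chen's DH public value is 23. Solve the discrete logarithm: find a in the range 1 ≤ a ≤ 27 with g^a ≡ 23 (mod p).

Try successive powers of 8 modulo 29:
8^1 ≡ 8
8^2 ≡ 6
8^3 ≡ 19
8^4 ≡ 7
8^5 ≡ 27
8^6 ≡ 13
8^7 ≡ 17
8^8 ≡ 20
8^9 ≡ 15
8^10 ≡ 4
8^11 ≡ 3
8^12 ≡ 24
8^13 ≡ 18
8^14 ≡ 28
8^15 ≡ 21
8^16 ≡ 23
Found: a = 16.

16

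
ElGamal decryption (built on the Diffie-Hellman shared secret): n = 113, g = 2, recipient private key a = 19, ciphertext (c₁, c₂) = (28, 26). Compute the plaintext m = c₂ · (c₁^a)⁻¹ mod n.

44

Shared mask s = c₁^a mod n = 28^19 mod 113.
28^1 ≡ 28 (mod 113)
28^2 = (28^1)^2 ≡ 28^2 = 784 ≡ 106 (mod 113)
28^4 = (28^2)^2 ≡ 106^2 = 11236 ≡ 49 (mod 113)
28^8 = (28^4)^2 ≡ 49^2 = 2401 ≡ 28 (mod 113)
28^16 = (28^8)^2 ≡ 28^2 = 784 ≡ 106 (mod 113)
28^19 = 28^16 · 28^2 · 28^1 ≡ 106 · 106 · 28 ≡ 16 (mod 113).
So s = 16; s⁻¹ ≡ 106 (mod 113).
m = c₂ · s⁻¹ mod 113 = 26 · 106 mod 113 = 44.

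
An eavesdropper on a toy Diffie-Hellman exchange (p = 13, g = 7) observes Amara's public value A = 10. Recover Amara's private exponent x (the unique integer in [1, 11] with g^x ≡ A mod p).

2

Try successive powers of 7 modulo 13:
7^1 ≡ 7
7^2 ≡ 10
Found: x = 2.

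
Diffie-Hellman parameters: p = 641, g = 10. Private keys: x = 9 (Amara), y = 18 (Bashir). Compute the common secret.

Amara sends A = g^x mod p = 10^9 mod 641.
10^1 ≡ 10 (mod 641)
10^2 = (10^1)^2 ≡ 10^2 = 100 ≡ 100 (mod 641)
10^4 = (10^2)^2 ≡ 100^2 = 10000 ≡ 385 (mod 641)
10^8 = (10^4)^2 ≡ 385^2 = 148225 ≡ 154 (mod 641)
10^9 = 10^8 · 10^1 ≡ 154 · 10 ≡ 258 (mod 641).
So A = 258. Bashir then computes K = A^y mod p = 258^18 mod 641.
258^1 ≡ 258 (mod 641)
258^2 = (258^1)^2 ≡ 258^2 = 66564 ≡ 541 (mod 641)
258^4 = (258^2)^2 ≡ 541^2 = 292681 ≡ 385 (mod 641)
258^8 = (258^4)^2 ≡ 385^2 = 148225 ≡ 154 (mod 641)
258^16 = (258^8)^2 ≡ 154^2 = 23716 ≡ 640 (mod 641)
258^18 = 258^16 · 258^2 ≡ 640 · 541 ≡ 100 (mod 641).

100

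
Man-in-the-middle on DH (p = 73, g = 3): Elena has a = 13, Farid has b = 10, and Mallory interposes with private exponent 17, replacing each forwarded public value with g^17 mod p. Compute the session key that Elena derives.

24

Elena receives Mallory's public value M = 3^17 mod 73 instead of the honest one.
3^1 ≡ 3 (mod 73)
3^2 = (3^1)^2 ≡ 3^2 = 9 ≡ 9 (mod 73)
3^4 = (3^2)^2 ≡ 9^2 = 81 ≡ 8 (mod 73)
3^8 = (3^4)^2 ≡ 8^2 = 64 ≡ 64 (mod 73)
3^16 = (3^8)^2 ≡ 64^2 = 4096 ≡ 8 (mod 73)
3^17 = 3^16 · 3^1 ≡ 8 · 3 ≡ 24 (mod 73).
So M = 24. Elena computes K = M^13 mod 73.
24^1 ≡ 24 (mod 73)
24^2 = (24^1)^2 ≡ 24^2 = 576 ≡ 65 (mod 73)
24^4 = (24^2)^2 ≡ 65^2 = 4225 ≡ 64 (mod 73)
24^8 = (24^4)^2 ≡ 64^2 = 4096 ≡ 8 (mod 73)
24^13 = 24^8 · 24^4 · 24^1 ≡ 8 · 64 · 24 ≡ 24 (mod 73).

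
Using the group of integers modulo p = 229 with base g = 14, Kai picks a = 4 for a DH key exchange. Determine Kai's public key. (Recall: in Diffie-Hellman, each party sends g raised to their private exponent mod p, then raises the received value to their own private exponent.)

Public value = 14^{4} \pmod{229}.
14^1 ≡ 14 (mod 229)
14^2 = (14^1)^2 ≡ 14^2 = 196 ≡ 196 (mod 229)
14^4 = (14^2)^2 ≡ 196^2 = 38416 ≡ 173 (mod 229)

173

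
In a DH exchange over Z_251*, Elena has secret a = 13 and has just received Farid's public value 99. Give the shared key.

178

Shared key K = 99^13 mod 251.
99^1 ≡ 99 (mod 251)
99^2 = (99^1)^2 ≡ 99^2 = 9801 ≡ 12 (mod 251)
99^4 = (99^2)^2 ≡ 12^2 = 144 ≡ 144 (mod 251)
99^8 = (99^4)^2 ≡ 144^2 = 20736 ≡ 154 (mod 251)
99^13 = 99^8 · 99^4 · 99^1 ≡ 154 · 144 · 99 ≡ 178 (mod 251).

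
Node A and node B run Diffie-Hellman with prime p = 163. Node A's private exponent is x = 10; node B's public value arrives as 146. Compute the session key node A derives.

Shared key K = 146^10 mod 163.
146^1 ≡ 146 (mod 163)
146^2 = (146^1)^2 ≡ 146^2 = 21316 ≡ 126 (mod 163)
146^4 = (146^2)^2 ≡ 126^2 = 15876 ≡ 65 (mod 163)
146^8 = (146^4)^2 ≡ 65^2 = 4225 ≡ 150 (mod 163)
146^10 = 146^8 · 146^2 ≡ 150 · 126 ≡ 155 (mod 163).

155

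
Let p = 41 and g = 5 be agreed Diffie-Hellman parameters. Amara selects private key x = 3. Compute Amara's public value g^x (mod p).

Public value = 5^3 (mod 41).
5^1 ≡ 5 (mod 41)
5^2 = (5^1)^2 ≡ 5^2 = 25 ≡ 25 (mod 41)
5^3 = 5^2 · 5^1 ≡ 25 · 5 ≡ 2 (mod 41).

2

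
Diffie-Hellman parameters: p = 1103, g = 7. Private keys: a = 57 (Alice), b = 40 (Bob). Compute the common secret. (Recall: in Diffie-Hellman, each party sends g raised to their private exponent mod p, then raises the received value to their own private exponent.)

942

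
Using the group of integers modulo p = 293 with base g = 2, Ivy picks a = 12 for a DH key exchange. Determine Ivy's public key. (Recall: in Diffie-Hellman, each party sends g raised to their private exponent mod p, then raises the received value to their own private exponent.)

Public value = 2^{12} \pmod{293}.
2^1 ≡ 2 (mod 293)
2^2 = (2^1)^2 ≡ 2^2 = 4 ≡ 4 (mod 293)
2^4 = (2^2)^2 ≡ 4^2 = 16 ≡ 16 (mod 293)
2^8 = (2^4)^2 ≡ 16^2 = 256 ≡ 256 (mod 293)
2^12 = 2^8 · 2^4 ≡ 256 · 16 ≡ 287 (mod 293).

287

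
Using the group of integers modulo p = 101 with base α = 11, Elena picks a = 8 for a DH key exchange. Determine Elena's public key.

Public value = 11^8 mod 101.
11^1 ≡ 11 (mod 101)
11^2 = (11^1)^2 ≡ 11^2 = 121 ≡ 20 (mod 101)
11^4 = (11^2)^2 ≡ 20^2 = 400 ≡ 97 (mod 101)
11^8 = (11^4)^2 ≡ 97^2 = 9409 ≡ 16 (mod 101)

16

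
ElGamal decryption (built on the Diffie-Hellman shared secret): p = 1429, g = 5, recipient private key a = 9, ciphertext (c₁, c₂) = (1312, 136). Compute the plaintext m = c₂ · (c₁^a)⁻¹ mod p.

779

Shared mask s = c₁^a mod p = 1312^9 mod 1429.
1312^1 ≡ 1312 (mod 1429)
1312^2 = (1312^1)^2 ≡ 1312^2 = 1721344 ≡ 828 (mod 1429)
1312^4 = (1312^2)^2 ≡ 828^2 = 685584 ≡ 1093 (mod 1429)
1312^8 = (1312^4)^2 ≡ 1093^2 = 1194649 ≡ 5 (mod 1429)
1312^9 = 1312^8 · 1312^1 ≡ 5 · 1312 ≡ 844 (mod 1429).
So s = 844; s⁻¹ ≡ 1109 (mod 1429).
m = c₂ · s⁻¹ mod 1429 = 136 · 1109 mod 1429 = 779.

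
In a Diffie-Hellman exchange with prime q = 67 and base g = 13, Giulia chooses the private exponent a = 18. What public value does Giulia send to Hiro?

9

Public value = 13^18 mod 67.
13^1 ≡ 13 (mod 67)
13^2 = (13^1)^2 ≡ 13^2 = 169 ≡ 35 (mod 67)
13^4 = (13^2)^2 ≡ 35^2 = 1225 ≡ 19 (mod 67)
13^8 = (13^4)^2 ≡ 19^2 = 361 ≡ 26 (mod 67)
13^16 = (13^8)^2 ≡ 26^2 = 676 ≡ 6 (mod 67)
13^18 = 13^16 · 13^2 ≡ 6 · 35 ≡ 9 (mod 67).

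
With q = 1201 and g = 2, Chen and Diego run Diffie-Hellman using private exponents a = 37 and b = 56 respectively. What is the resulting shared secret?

Diego sends B = g^b mod q = 2^56 mod 1201.
2^1 ≡ 2 (mod 1201)
2^2 = (2^1)^2 ≡ 2^2 = 4 ≡ 4 (mod 1201)
2^4 = (2^2)^2 ≡ 4^2 = 16 ≡ 16 (mod 1201)
2^8 = (2^4)^2 ≡ 16^2 = 256 ≡ 256 (mod 1201)
2^16 = (2^8)^2 ≡ 256^2 = 65536 ≡ 682 (mod 1201)
2^32 = (2^16)^2 ≡ 682^2 = 465124 ≡ 337 (mod 1201)
2^56 = 2^32 · 2^16 · 2^8 ≡ 337 · 682 · 256 ≡ 514 (mod 1201).
So B = 514. Chen then computes K = B^a mod q = 514^37 mod 1201.
514^1 ≡ 514 (mod 1201)
514^2 = (514^1)^2 ≡ 514^2 = 264196 ≡ 1177 (mod 1201)
514^4 = (514^2)^2 ≡ 1177^2 = 1385329 ≡ 576 (mod 1201)
514^8 = (514^4)^2 ≡ 576^2 = 331776 ≡ 300 (mod 1201)
514^16 = (514^8)^2 ≡ 300^2 = 90000 ≡ 1126 (mod 1201)
514^32 = (514^16)^2 ≡ 1126^2 = 1267876 ≡ 821 (mod 1201)
514^37 = 514^32 · 514^4 · 514^1 ≡ 821 · 576 · 514 ≡ 556 (mod 1201).

556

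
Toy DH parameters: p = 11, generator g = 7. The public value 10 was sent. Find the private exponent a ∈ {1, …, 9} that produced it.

Try successive powers of 7 modulo 11:
7^1 ≡ 7
7^2 ≡ 5
7^3 ≡ 2
7^4 ≡ 3
7^5 ≡ 10
Found: a = 5.

5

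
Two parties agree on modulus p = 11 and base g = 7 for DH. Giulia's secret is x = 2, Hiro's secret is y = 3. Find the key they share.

4

Hiro sends B = g^y mod p = 7^3 mod 11.
7^1 ≡ 7 (mod 11)
7^2 = (7^1)^2 ≡ 7^2 = 49 ≡ 5 (mod 11)
7^3 = 7^2 · 7^1 ≡ 5 · 7 ≡ 2 (mod 11).
So B = 2. Giulia then computes K = B^x mod p = 2^2 mod 11.
2^1 ≡ 2 (mod 11)
2^2 = (2^1)^2 ≡ 2^2 = 4 ≡ 4 (mod 11)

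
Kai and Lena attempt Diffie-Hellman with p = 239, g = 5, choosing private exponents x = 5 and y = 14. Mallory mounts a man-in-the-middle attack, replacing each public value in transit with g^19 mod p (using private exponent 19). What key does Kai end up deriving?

Kai receives Mallory's public value M = 5^19 mod 239 instead of the honest one.
5^1 ≡ 5 (mod 239)
5^2 = (5^1)^2 ≡ 5^2 = 25 ≡ 25 (mod 239)
5^4 = (5^2)^2 ≡ 25^2 = 625 ≡ 147 (mod 239)
5^8 = (5^4)^2 ≡ 147^2 = 21609 ≡ 99 (mod 239)
5^16 = (5^8)^2 ≡ 99^2 = 9801 ≡ 2 (mod 239)
5^19 = 5^16 · 5^2 · 5^1 ≡ 2 · 25 · 5 ≡ 11 (mod 239).
So M = 11. Kai computes K = M^5 mod 239.
11^1 ≡ 11 (mod 239)
11^2 = (11^1)^2 ≡ 11^2 = 121 ≡ 121 (mod 239)
11^4 = (11^2)^2 ≡ 121^2 = 14641 ≡ 62 (mod 239)
11^5 = 11^4 · 11^1 ≡ 62 · 11 ≡ 204 (mod 239).

204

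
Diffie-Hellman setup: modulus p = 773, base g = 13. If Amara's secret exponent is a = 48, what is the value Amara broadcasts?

193

Public value = 13^48 mod 773.
13^1 ≡ 13 (mod 773)
13^2 = (13^1)^2 ≡ 13^2 = 169 ≡ 169 (mod 773)
13^4 = (13^2)^2 ≡ 169^2 = 28561 ≡ 733 (mod 773)
13^8 = (13^4)^2 ≡ 733^2 = 537289 ≡ 54 (mod 773)
13^16 = (13^8)^2 ≡ 54^2 = 2916 ≡ 597 (mod 773)
13^32 = (13^16)^2 ≡ 597^2 = 356409 ≡ 56 (mod 773)
13^48 = 13^32 · 13^16 ≡ 56 · 597 ≡ 193 (mod 773).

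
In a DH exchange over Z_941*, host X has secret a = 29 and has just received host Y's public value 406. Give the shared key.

282

Shared key K = 406^29 mod 941.
406^1 ≡ 406 (mod 941)
406^2 = (406^1)^2 ≡ 406^2 = 164836 ≡ 161 (mod 941)
406^4 = (406^2)^2 ≡ 161^2 = 25921 ≡ 514 (mod 941)
406^8 = (406^4)^2 ≡ 514^2 = 264196 ≡ 716 (mod 941)
406^16 = (406^8)^2 ≡ 716^2 = 512656 ≡ 752 (mod 941)
406^29 = 406^16 · 406^8 · 406^4 · 406^1 ≡ 752 · 716 · 514 · 406 ≡ 282 (mod 941).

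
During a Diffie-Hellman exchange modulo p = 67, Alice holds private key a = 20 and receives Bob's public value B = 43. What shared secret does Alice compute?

Shared key K = 43^20 mod 67.
43^1 ≡ 43 (mod 67)
43^2 = (43^1)^2 ≡ 43^2 = 1849 ≡ 40 (mod 67)
43^4 = (43^2)^2 ≡ 40^2 = 1600 ≡ 59 (mod 67)
43^8 = (43^4)^2 ≡ 59^2 = 3481 ≡ 64 (mod 67)
43^16 = (43^8)^2 ≡ 64^2 = 4096 ≡ 9 (mod 67)
43^20 = 43^16 · 43^4 ≡ 9 · 59 ≡ 62 (mod 67).

62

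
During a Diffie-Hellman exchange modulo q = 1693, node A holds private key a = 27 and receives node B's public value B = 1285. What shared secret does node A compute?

1010

Shared key K = 1285^27 mod 1693.
1285^1 ≡ 1285 (mod 1693)
1285^2 = (1285^1)^2 ≡ 1285^2 = 1651225 ≡ 550 (mod 1693)
1285^4 = (1285^2)^2 ≡ 550^2 = 302500 ≡ 1146 (mod 1693)
1285^8 = (1285^4)^2 ≡ 1146^2 = 1313316 ≡ 1241 (mod 1693)
1285^16 = (1285^8)^2 ≡ 1241^2 = 1540081 ≡ 1144 (mod 1693)
1285^27 = 1285^16 · 1285^8 · 1285^2 · 1285^1 ≡ 1144 · 1241 · 550 · 1285 ≡ 1010 (mod 1693).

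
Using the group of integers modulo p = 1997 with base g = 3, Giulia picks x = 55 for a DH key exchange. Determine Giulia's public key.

1197

Public value = 3^55 mod 1997.
3^1 ≡ 3 (mod 1997)
3^2 = (3^1)^2 ≡ 3^2 = 9 ≡ 9 (mod 1997)
3^4 = (3^2)^2 ≡ 9^2 = 81 ≡ 81 (mod 1997)
3^8 = (3^4)^2 ≡ 81^2 = 6561 ≡ 570 (mod 1997)
3^16 = (3^8)^2 ≡ 570^2 = 324900 ≡ 1386 (mod 1997)
3^32 = (3^16)^2 ≡ 1386^2 = 1920996 ≡ 1879 (mod 1997)
3^55 = 3^32 · 3^16 · 3^4 · 3^2 · 3^1 ≡ 1879 · 1386 · 81 · 9 · 3 ≡ 1197 (mod 1997).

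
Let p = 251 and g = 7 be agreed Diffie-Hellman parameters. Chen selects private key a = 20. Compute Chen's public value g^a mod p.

Public value = 7^20 mod 251.
7^1 ≡ 7 (mod 251)
7^2 = (7^1)^2 ≡ 7^2 = 49 ≡ 49 (mod 251)
7^4 = (7^2)^2 ≡ 49^2 = 2401 ≡ 142 (mod 251)
7^8 = (7^4)^2 ≡ 142^2 = 20164 ≡ 84 (mod 251)
7^16 = (7^8)^2 ≡ 84^2 = 7056 ≡ 28 (mod 251)
7^20 = 7^16 · 7^4 ≡ 28 · 142 ≡ 211 (mod 251).

211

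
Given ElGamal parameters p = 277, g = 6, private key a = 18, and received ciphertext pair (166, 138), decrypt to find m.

275

Shared mask s = c₁^a mod p = 166^18 mod 277.
166^1 ≡ 166 (mod 277)
166^2 = (166^1)^2 ≡ 166^2 = 27556 ≡ 133 (mod 277)
166^4 = (166^2)^2 ≡ 133^2 = 17689 ≡ 238 (mod 277)
166^8 = (166^4)^2 ≡ 238^2 = 56644 ≡ 136 (mod 277)
166^16 = (166^8)^2 ≡ 136^2 = 18496 ≡ 214 (mod 277)
166^18 = 166^16 · 166^2 ≡ 214 · 133 ≡ 208 (mod 277).
So s = 208; s⁻¹ ≡ 4 (mod 277).
m = c₂ · s⁻¹ mod 277 = 138 · 4 mod 277 = 275.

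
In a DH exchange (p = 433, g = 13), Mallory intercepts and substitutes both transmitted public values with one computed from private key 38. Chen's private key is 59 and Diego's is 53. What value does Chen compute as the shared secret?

Chen receives Mallory's public value M = 13^38 mod 433 instead of the honest one.
13^1 ≡ 13 (mod 433)
13^2 = (13^1)^2 ≡ 13^2 = 169 ≡ 169 (mod 433)
13^4 = (13^2)^2 ≡ 169^2 = 28561 ≡ 416 (mod 433)
13^8 = (13^4)^2 ≡ 416^2 = 173056 ≡ 289 (mod 433)
13^16 = (13^8)^2 ≡ 289^2 = 83521 ≡ 385 (mod 433)
13^32 = (13^16)^2 ≡ 385^2 = 148225 ≡ 139 (mod 433)
13^38 = 13^32 · 13^4 · 13^2 ≡ 139 · 416 · 169 ≡ 312 (mod 433).
So M = 312. Chen computes K = M^59 mod 433.
312^1 ≡ 312 (mod 433)
312^2 = (312^1)^2 ≡ 312^2 = 97344 ≡ 352 (mod 433)
312^4 = (312^2)^2 ≡ 352^2 = 123904 ≡ 66 (mod 433)
312^8 = (312^4)^2 ≡ 66^2 = 4356 ≡ 26 (mod 433)
312^16 = (312^8)^2 ≡ 26^2 = 676 ≡ 243 (mod 433)
312^32 = (312^16)^2 ≡ 243^2 = 59049 ≡ 161 (mod 433)
312^59 = 312^32 · 312^16 · 312^8 · 312^2 · 312^1 ≡ 161 · 243 · 26 · 352 · 312 ≡ 192 (mod 433).

192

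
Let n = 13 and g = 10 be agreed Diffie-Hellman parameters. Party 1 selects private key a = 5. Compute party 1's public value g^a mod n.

4

Public value = 10^5 mod 13.
10^1 ≡ 10 (mod 13)
10^2 = (10^1)^2 ≡ 10^2 = 100 ≡ 9 (mod 13)
10^4 = (10^2)^2 ≡ 9^2 = 81 ≡ 3 (mod 13)
10^5 = 10^4 · 10^1 ≡ 3 · 10 ≡ 4 (mod 13).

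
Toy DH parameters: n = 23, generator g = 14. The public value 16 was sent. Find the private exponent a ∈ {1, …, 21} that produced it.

14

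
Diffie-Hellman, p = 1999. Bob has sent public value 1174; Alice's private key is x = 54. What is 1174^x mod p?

206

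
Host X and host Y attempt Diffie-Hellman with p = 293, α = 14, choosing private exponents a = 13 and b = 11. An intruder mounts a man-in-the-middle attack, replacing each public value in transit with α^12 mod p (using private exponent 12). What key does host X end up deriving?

140

Host X receives an intruder's public value M = 14^12 mod 293 instead of the honest one.
14^1 ≡ 14 (mod 293)
14^2 = (14^1)^2 ≡ 14^2 = 196 ≡ 196 (mod 293)
14^4 = (14^2)^2 ≡ 196^2 = 38416 ≡ 33 (mod 293)
14^8 = (14^4)^2 ≡ 33^2 = 1089 ≡ 210 (mod 293)
14^12 = 14^8 · 14^4 ≡ 210 · 33 ≡ 191 (mod 293).
So M = 191. Host X computes K = M^13 mod 293.
191^1 ≡ 191 (mod 293)
191^2 = (191^1)^2 ≡ 191^2 = 36481 ≡ 149 (mod 293)
191^4 = (191^2)^2 ≡ 149^2 = 22201 ≡ 226 (mod 293)
191^8 = (191^4)^2 ≡ 226^2 = 51076 ≡ 94 (mod 293)
191^13 = 191^8 · 191^4 · 191^1 ≡ 94 · 226 · 191 ≡ 140 (mod 293).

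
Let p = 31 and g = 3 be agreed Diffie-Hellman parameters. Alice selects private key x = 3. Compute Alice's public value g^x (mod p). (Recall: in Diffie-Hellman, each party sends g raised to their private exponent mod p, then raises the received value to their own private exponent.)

27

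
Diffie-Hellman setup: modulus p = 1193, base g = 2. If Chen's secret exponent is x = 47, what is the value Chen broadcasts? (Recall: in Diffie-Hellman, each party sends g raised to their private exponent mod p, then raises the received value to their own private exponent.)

1028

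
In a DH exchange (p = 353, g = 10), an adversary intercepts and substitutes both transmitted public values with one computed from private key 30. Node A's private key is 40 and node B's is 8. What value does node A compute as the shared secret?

352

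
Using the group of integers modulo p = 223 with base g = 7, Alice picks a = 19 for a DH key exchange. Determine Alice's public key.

Public value = 7^19 mod 223.
7^1 ≡ 7 (mod 223)
7^2 = (7^1)^2 ≡ 7^2 = 49 ≡ 49 (mod 223)
7^4 = (7^2)^2 ≡ 49^2 = 2401 ≡ 171 (mod 223)
7^8 = (7^4)^2 ≡ 171^2 = 29241 ≡ 28 (mod 223)
7^16 = (7^8)^2 ≡ 28^2 = 784 ≡ 115 (mod 223)
7^19 = 7^16 · 7^2 · 7^1 ≡ 115 · 49 · 7 ≡ 197 (mod 223).

197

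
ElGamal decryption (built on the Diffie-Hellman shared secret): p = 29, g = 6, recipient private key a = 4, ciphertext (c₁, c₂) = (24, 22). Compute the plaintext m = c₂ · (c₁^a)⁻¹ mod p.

5

Shared mask s = c₁^a mod p = 24^4 mod 29.
24^1 ≡ 24 (mod 29)
24^2 = (24^1)^2 ≡ 24^2 = 576 ≡ 25 (mod 29)
24^4 = (24^2)^2 ≡ 25^2 = 625 ≡ 16 (mod 29)
So s = 16; s⁻¹ ≡ 20 (mod 29).
m = c₂ · s⁻¹ mod 29 = 22 · 20 mod 29 = 5.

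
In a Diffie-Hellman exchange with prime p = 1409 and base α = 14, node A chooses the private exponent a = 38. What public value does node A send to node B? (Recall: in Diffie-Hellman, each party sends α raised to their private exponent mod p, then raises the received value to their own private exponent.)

614

Public value = 14^38 (mod 1409).
14^1 ≡ 14 (mod 1409)
14^2 = (14^1)^2 ≡ 14^2 = 196 ≡ 196 (mod 1409)
14^4 = (14^2)^2 ≡ 196^2 = 38416 ≡ 373 (mod 1409)
14^8 = (14^4)^2 ≡ 373^2 = 139129 ≡ 1047 (mod 1409)
14^16 = (14^8)^2 ≡ 1047^2 = 1096209 ≡ 7 (mod 1409)
14^32 = (14^16)^2 ≡ 7^2 = 49 ≡ 49 (mod 1409)
14^38 = 14^32 · 14^4 · 14^2 ≡ 49 · 373 · 196 ≡ 614 (mod 1409).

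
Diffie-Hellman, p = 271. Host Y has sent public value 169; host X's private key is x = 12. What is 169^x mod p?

Shared key K = 169^12 mod 271.
169^1 ≡ 169 (mod 271)
169^2 = (169^1)^2 ≡ 169^2 = 28561 ≡ 106 (mod 271)
169^4 = (169^2)^2 ≡ 106^2 = 11236 ≡ 125 (mod 271)
169^8 = (169^4)^2 ≡ 125^2 = 15625 ≡ 178 (mod 271)
169^12 = 169^8 · 169^4 ≡ 178 · 125 ≡ 28 (mod 271).

28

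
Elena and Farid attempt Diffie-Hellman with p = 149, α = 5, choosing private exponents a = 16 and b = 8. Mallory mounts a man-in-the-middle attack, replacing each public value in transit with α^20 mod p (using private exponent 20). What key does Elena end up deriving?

123

Elena receives Mallory's public value M = 5^20 mod 149 instead of the honest one.
5^1 ≡ 5 (mod 149)
5^2 = (5^1)^2 ≡ 5^2 = 25 ≡ 25 (mod 149)
5^4 = (5^2)^2 ≡ 25^2 = 625 ≡ 29 (mod 149)
5^8 = (5^4)^2 ≡ 29^2 = 841 ≡ 96 (mod 149)
5^16 = (5^8)^2 ≡ 96^2 = 9216 ≡ 127 (mod 149)
5^20 = 5^16 · 5^4 ≡ 127 · 29 ≡ 107 (mod 149).
So M = 107. Elena computes K = M^16 mod 149.
107^1 ≡ 107 (mod 149)
107^2 = (107^1)^2 ≡ 107^2 = 11449 ≡ 125 (mod 149)
107^4 = (107^2)^2 ≡ 125^2 = 15625 ≡ 129 (mod 149)
107^8 = (107^4)^2 ≡ 129^2 = 16641 ≡ 102 (mod 149)
107^16 = (107^8)^2 ≡ 102^2 = 10404 ≡ 123 (mod 149)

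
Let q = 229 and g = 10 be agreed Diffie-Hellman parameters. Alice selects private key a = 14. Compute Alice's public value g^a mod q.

97

Public value = 10^14 mod 229.
10^1 ≡ 10 (mod 229)
10^2 = (10^1)^2 ≡ 10^2 = 100 ≡ 100 (mod 229)
10^4 = (10^2)^2 ≡ 100^2 = 10000 ≡ 153 (mod 229)
10^8 = (10^4)^2 ≡ 153^2 = 23409 ≡ 51 (mod 229)
10^14 = 10^8 · 10^4 · 10^2 ≡ 51 · 153 · 100 ≡ 97 (mod 229).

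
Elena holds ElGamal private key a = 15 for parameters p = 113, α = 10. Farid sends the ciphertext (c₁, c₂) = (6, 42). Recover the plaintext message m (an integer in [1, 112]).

31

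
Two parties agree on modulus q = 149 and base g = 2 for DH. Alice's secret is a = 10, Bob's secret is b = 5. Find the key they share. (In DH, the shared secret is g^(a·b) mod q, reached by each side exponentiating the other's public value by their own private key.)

132

Bob sends B = g^b mod q = 2^5 mod 149.
2^1 ≡ 2 (mod 149)
2^2 = (2^1)^2 ≡ 2^2 = 4 ≡ 4 (mod 149)
2^4 = (2^2)^2 ≡ 4^2 = 16 ≡ 16 (mod 149)
2^5 = 2^4 · 2^1 ≡ 16 · 2 ≡ 32 (mod 149).
So B = 32. Alice then computes K = B^a mod q = 32^10 mod 149.
32^1 ≡ 32 (mod 149)
32^2 = (32^1)^2 ≡ 32^2 = 1024 ≡ 130 (mod 149)
32^4 = (32^2)^2 ≡ 130^2 = 16900 ≡ 63 (mod 149)
32^8 = (32^4)^2 ≡ 63^2 = 3969 ≡ 95 (mod 149)
32^10 = 32^8 · 32^2 ≡ 95 · 130 ≡ 132 (mod 149).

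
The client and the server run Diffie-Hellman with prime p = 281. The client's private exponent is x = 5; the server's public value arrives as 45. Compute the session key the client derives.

Shared key K = 45^5 mod 281.
45^1 ≡ 45 (mod 281)
45^2 = (45^1)^2 ≡ 45^2 = 2025 ≡ 58 (mod 281)
45^4 = (45^2)^2 ≡ 58^2 = 3364 ≡ 273 (mod 281)
45^5 = 45^4 · 45^1 ≡ 273 · 45 ≡ 202 (mod 281).

202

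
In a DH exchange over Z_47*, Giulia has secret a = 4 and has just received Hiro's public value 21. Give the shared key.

42

Shared key K = 21^4 mod 47.
21^1 ≡ 21 (mod 47)
21^2 = (21^1)^2 ≡ 21^2 = 441 ≡ 18 (mod 47)
21^4 = (21^2)^2 ≡ 18^2 = 324 ≡ 42 (mod 47)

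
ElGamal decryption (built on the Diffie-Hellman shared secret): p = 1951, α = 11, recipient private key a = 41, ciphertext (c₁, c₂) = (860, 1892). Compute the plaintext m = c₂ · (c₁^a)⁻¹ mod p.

Shared mask s = c₁^a mod p = 860^41 mod 1951.
860^1 ≡ 860 (mod 1951)
860^2 = (860^1)^2 ≡ 860^2 = 739600 ≡ 171 (mod 1951)
860^4 = (860^2)^2 ≡ 171^2 = 29241 ≡ 1927 (mod 1951)
860^8 = (860^4)^2 ≡ 1927^2 = 3713329 ≡ 576 (mod 1951)
860^16 = (860^8)^2 ≡ 576^2 = 331776 ≡ 106 (mod 1951)
860^32 = (860^16)^2 ≡ 106^2 = 11236 ≡ 1481 (mod 1951)
860^41 = 860^32 · 860^8 · 860^1 ≡ 1481 · 576 · 860 ≡ 1434 (mod 1951).
So s = 1434; s⁻¹ ≡ 717 (mod 1951).
m = c₂ · s⁻¹ mod 1951 = 1892 · 717 mod 1951 = 619.

619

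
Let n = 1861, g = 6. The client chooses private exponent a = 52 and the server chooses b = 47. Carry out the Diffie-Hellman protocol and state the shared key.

The client sends A = g^a mod n = 6^52 mod 1861.
6^1 ≡ 6 (mod 1861)
6^2 = (6^1)^2 ≡ 6^2 = 36 ≡ 36 (mod 1861)
6^4 = (6^2)^2 ≡ 36^2 = 1296 ≡ 1296 (mod 1861)
6^8 = (6^4)^2 ≡ 1296^2 = 1679616 ≡ 994 (mod 1861)
6^16 = (6^8)^2 ≡ 994^2 = 988036 ≡ 1706 (mod 1861)
6^32 = (6^16)^2 ≡ 1706^2 = 2910436 ≡ 1693 (mod 1861)
6^52 = 6^32 · 6^16 · 6^4 ≡ 1693 · 1706 · 1296 ≡ 466 (mod 1861).
So A = 466. The server then computes K = A^b mod n = 466^47 mod 1861.
466^1 ≡ 466 (mod 1861)
466^2 = (466^1)^2 ≡ 466^2 = 217156 ≡ 1280 (mod 1861)
466^4 = (466^2)^2 ≡ 1280^2 = 1638400 ≡ 720 (mod 1861)
466^8 = (466^4)^2 ≡ 720^2 = 518400 ≡ 1042 (mod 1861)
466^16 = (466^8)^2 ≡ 1042^2 = 1085764 ≡ 801 (mod 1861)
466^32 = (466^16)^2 ≡ 801^2 = 641601 ≡ 1417 (mod 1861)
466^47 = 466^32 · 466^8 · 466^4 · 466^2 · 466^1 ≡ 1417 · 1042 · 720 · 1280 · 466 ≡ 363 (mod 1861).

363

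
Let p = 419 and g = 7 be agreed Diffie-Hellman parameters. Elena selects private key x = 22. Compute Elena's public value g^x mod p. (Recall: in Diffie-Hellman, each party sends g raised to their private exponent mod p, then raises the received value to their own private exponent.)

Public value = 7^22 mod 419.
7^1 ≡ 7 (mod 419)
7^2 = (7^1)^2 ≡ 7^2 = 49 ≡ 49 (mod 419)
7^4 = (7^2)^2 ≡ 49^2 = 2401 ≡ 306 (mod 419)
7^8 = (7^4)^2 ≡ 306^2 = 93636 ≡ 199 (mod 419)
7^16 = (7^8)^2 ≡ 199^2 = 39601 ≡ 215 (mod 419)
7^22 = 7^16 · 7^4 · 7^2 ≡ 215 · 306 · 49 ≡ 343 (mod 419).

343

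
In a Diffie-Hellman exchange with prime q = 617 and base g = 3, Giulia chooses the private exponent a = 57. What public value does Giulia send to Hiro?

Public value = 3^57 mod 617.
3^1 ≡ 3 (mod 617)
3^2 = (3^1)^2 ≡ 3^2 = 9 ≡ 9 (mod 617)
3^4 = (3^2)^2 ≡ 9^2 = 81 ≡ 81 (mod 617)
3^8 = (3^4)^2 ≡ 81^2 = 6561 ≡ 391 (mod 617)
3^16 = (3^8)^2 ≡ 391^2 = 152881 ≡ 482 (mod 617)
3^32 = (3^16)^2 ≡ 482^2 = 232324 ≡ 332 (mod 617)
3^57 = 3^32 · 3^16 · 3^8 · 3^1 ≡ 332 · 482 · 391 · 3 ≡ 93 (mod 617).

93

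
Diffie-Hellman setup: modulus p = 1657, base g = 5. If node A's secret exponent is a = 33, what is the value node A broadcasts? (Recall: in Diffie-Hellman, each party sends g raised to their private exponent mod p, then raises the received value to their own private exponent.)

Public value = 5^33 (mod 1657).
5^1 ≡ 5 (mod 1657)
5^2 = (5^1)^2 ≡ 5^2 = 25 ≡ 25 (mod 1657)
5^4 = (5^2)^2 ≡ 25^2 = 625 ≡ 625 (mod 1657)
5^8 = (5^4)^2 ≡ 625^2 = 390625 ≡ 1230 (mod 1657)
5^16 = (5^8)^2 ≡ 1230^2 = 1512900 ≡ 59 (mod 1657)
5^32 = (5^16)^2 ≡ 59^2 = 3481 ≡ 167 (mod 1657)
5^33 = 5^32 · 5^1 ≡ 167 · 5 ≡ 835 (mod 1657).

835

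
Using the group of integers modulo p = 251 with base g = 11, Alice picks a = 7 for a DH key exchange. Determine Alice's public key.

Public value = 11^7 (mod 251).
11^1 ≡ 11 (mod 251)
11^2 = (11^1)^2 ≡ 11^2 = 121 ≡ 121 (mod 251)
11^4 = (11^2)^2 ≡ 121^2 = 14641 ≡ 83 (mod 251)
11^7 = 11^4 · 11^2 · 11^1 ≡ 83 · 121 · 11 ≡ 33 (mod 251).

33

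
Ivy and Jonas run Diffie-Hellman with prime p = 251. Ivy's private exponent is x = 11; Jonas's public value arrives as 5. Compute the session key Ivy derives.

Shared key K = 5^11 mod 251.
5^1 ≡ 5 (mod 251)
5^2 = (5^1)^2 ≡ 5^2 = 25 ≡ 25 (mod 251)
5^4 = (5^2)^2 ≡ 25^2 = 625 ≡ 123 (mod 251)
5^8 = (5^4)^2 ≡ 123^2 = 15129 ≡ 69 (mod 251)
5^11 = 5^8 · 5^2 · 5^1 ≡ 69 · 25 · 5 ≡ 91 (mod 251).

91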